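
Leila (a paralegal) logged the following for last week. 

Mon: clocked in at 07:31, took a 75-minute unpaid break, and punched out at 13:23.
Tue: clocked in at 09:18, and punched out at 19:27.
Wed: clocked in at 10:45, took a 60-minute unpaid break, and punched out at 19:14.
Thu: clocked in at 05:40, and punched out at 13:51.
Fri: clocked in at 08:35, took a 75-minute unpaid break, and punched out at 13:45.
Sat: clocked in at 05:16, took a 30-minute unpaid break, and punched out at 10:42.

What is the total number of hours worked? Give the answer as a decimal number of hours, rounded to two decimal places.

39.28 hours

Mon: 07:31–13:23 = 5 h 52 min; less 75 min break → 4 h 37 min
Tue: 09:18–19:27 = 10 h 9 min
Wed: 10:45–19:14 = 8 h 29 min; less 60 min break → 7 h 29 min
Thu: 05:40–13:51 = 8 h 11 min
Fri: 08:35–13:45 = 5 h 10 min; less 75 min break → 3 h 55 min
Sat: 05:16–10:42 = 5 h 26 min; less 30 min break → 4 h 56 min
Total: 4 h 37 min + 10 h 9 min + 7 h 29 min + 8 h 11 min + 3 h 55 min + 4 h 56 min = 39 h 17 min.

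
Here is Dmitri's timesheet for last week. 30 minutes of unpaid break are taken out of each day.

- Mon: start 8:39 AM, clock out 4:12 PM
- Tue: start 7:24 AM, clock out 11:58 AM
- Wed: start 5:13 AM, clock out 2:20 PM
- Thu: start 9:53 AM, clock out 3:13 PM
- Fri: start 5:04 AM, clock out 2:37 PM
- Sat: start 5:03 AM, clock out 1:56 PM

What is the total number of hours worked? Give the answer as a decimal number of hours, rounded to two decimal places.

Mon: 8:39 AM–4:12 PM = 7 h 33 min; less 30 min break → 7 h 3 min
Tue: 7:24 AM–11:58 AM = 4 h 34 min; less 30 min break → 4 h 4 min
Wed: 5:13 AM–2:20 PM = 9 h 7 min; less 30 min break → 8 h 37 min
Thu: 9:53 AM–3:13 PM = 5 h 20 min; less 30 min break → 4 h 50 min
Fri: 5:04 AM–2:37 PM = 9 h 33 min; less 30 min break → 9 h 3 min
Sat: 5:03 AM–1:56 PM = 8 h 53 min; less 30 min break → 8 h 23 min
Total: 7 h 3 min + 4 h 4 min + 8 h 37 min + 4 h 50 min + 9 h 3 min + 8 h 23 min = 42 h 0 min.

42.00 hours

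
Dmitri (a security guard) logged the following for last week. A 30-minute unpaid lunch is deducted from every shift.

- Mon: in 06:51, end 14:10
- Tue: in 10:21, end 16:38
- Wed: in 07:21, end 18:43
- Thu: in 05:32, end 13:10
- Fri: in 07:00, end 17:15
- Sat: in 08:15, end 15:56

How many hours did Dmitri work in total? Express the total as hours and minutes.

47 h 32 min

Mon: 06:51–14:10 = 7 h 19 min; less 30 min break → 6 h 49 min
Tue: 10:21–16:38 = 6 h 17 min; less 30 min break → 5 h 47 min
Wed: 07:21–18:43 = 11 h 22 min; less 30 min break → 10 h 52 min
Thu: 05:32–13:10 = 7 h 38 min; less 30 min break → 7 h 8 min
Fri: 07:00–17:15 = 10 h 15 min; less 30 min break → 9 h 45 min
Sat: 08:15–15:56 = 7 h 41 min; less 30 min break → 7 h 11 min
Total: 6 h 49 min + 5 h 47 min + 10 h 52 min + 7 h 8 min + 9 h 45 min + 7 h 11 min = 47 h 32 min.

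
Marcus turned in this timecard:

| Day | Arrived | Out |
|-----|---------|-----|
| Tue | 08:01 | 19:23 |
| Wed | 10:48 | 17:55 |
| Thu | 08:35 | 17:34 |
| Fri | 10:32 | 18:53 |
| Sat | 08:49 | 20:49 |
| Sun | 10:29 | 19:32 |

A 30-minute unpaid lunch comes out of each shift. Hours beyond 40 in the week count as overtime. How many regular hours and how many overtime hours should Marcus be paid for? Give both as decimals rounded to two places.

Regular 40.00 hours, overtime 13.87 hours

Tue: 08:01–19:23 = 11 h 22 min; less 30 min break → 10 h 52 min
Wed: 10:48–17:55 = 7 h 7 min; less 30 min break → 6 h 37 min
Thu: 08:35–17:34 = 8 h 59 min; less 30 min break → 8 h 29 min
Fri: 10:32–18:53 = 8 h 21 min; less 30 min break → 7 h 51 min
Sat: 08:49–20:49 = 12 h 0 min; less 30 min break → 11 h 30 min
Sun: 10:29–19:32 = 9 h 3 min; less 30 min break → 8 h 33 min
Total worked: 53 h 52 min = 53.87 h.
Threshold 40 h → overtime 13 h 52 min, regular 40 h 0 min.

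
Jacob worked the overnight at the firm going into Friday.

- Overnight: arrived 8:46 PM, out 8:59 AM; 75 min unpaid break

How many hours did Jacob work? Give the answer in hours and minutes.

Overnight: 8:46 PM → midnight = 3 h 14 min; midnight → 8:59 AM = 8 h 59 min; span 12 h 13 min; less 75 min break → 10 h 58 min

10 h 58 min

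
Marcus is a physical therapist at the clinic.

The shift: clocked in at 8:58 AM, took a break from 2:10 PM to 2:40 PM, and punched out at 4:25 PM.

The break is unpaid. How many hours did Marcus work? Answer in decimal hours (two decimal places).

6.95 hours

The shift: 8:58 AM–4:25 PM = 7 h 27 min; less 30 min break → 6 h 57 min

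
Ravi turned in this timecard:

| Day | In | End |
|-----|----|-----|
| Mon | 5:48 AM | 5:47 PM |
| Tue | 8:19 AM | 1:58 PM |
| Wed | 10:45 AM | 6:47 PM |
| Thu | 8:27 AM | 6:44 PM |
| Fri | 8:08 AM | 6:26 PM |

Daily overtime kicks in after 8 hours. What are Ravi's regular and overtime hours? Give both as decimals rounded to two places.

Mon: 5:48 AM–5:47 PM = 11 h 59 min
Tue: 8:19 AM–1:58 PM = 5 h 39 min
Wed: 10:45 AM–6:47 PM = 8 h 2 min
Thu: 8:27 AM–6:44 PM = 10 h 17 min
Fri: 8:08 AM–6:26 PM = 10 h 18 min
Mon reg 8 h 0 min / OT 3 h 59 min; Tue reg 5 h 39 min / OT 0 h 0 min; Wed reg 8 h 0 min / OT 0 h 2 min; Thu reg 8 h 0 min / OT 2 h 17 min; Fri reg 8 h 0 min / OT 2 h 18 min.
Totals: regular 37 h 39 min, overtime 8 h 36 min.

Regular 37.65 hours, overtime 8.60 hours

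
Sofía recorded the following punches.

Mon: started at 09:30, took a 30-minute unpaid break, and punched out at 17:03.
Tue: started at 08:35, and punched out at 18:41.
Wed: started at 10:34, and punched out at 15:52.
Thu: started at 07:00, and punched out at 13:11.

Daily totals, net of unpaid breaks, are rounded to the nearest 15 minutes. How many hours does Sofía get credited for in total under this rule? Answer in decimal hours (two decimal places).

Mon: 09:30–17:03 = 7 h 33 min − 30 min = 7 h 3 min → rounds to 7 h 0 min
Tue: 08:35–18:41 = 10 h 6 min → rounds to 10 h 0 min
Wed: 10:34–15:52 = 5 h 18 min → rounds to 5 h 15 min
Thu: 07:00–13:11 = 6 h 11 min → rounds to 6 h 15 min
Total credited: 28 h 30 min.

28.50 hours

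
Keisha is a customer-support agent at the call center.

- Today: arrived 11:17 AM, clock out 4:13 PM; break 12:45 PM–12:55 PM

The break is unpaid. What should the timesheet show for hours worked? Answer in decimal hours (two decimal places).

Today: 11:17 AM–4:13 PM = 4 h 56 min; less 10 min break → 4 h 46 min

4.77 hours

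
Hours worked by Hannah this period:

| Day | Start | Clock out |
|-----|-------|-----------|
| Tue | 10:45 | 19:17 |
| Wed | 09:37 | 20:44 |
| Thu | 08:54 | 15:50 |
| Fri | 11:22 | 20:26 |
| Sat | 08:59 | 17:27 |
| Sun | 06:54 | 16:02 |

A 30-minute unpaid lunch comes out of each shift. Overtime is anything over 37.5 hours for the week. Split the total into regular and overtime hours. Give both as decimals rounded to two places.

Tue: 10:45–19:17 = 8 h 32 min; less 30 min break → 8 h 2 min
Wed: 09:37–20:44 = 11 h 7 min; less 30 min break → 10 h 37 min
Thu: 08:54–15:50 = 6 h 56 min; less 30 min break → 6 h 26 min
Fri: 11:22–20:26 = 9 h 4 min; less 30 min break → 8 h 34 min
Sat: 08:59–17:27 = 8 h 28 min; less 30 min break → 7 h 58 min
Sun: 06:54–16:02 = 9 h 8 min; less 30 min break → 8 h 38 min
Total worked: 50 h 15 min = 50.25 h.
Threshold 37.5 h → overtime 12 h 45 min, regular 37 h 30 min.

Regular 37.50 hours, overtime 12.75 hours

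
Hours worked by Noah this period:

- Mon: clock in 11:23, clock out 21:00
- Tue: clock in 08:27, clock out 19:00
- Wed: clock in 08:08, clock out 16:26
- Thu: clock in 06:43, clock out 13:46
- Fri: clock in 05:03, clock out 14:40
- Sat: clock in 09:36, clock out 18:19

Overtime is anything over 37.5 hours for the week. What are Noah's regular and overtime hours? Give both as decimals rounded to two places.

Mon: 11:23–21:00 = 9 h 37 min
Tue: 08:27–19:00 = 10 h 33 min
Wed: 08:08–16:26 = 8 h 18 min
Thu: 06:43–13:46 = 7 h 3 min
Fri: 05:03–14:40 = 9 h 37 min
Sat: 09:36–18:19 = 8 h 43 min
Total worked: 53 h 51 min = 53.85 h.
Threshold 37.5 h → overtime 16 h 21 min, regular 37 h 30 min.

Regular 37.50 hours, overtime 16.35 hours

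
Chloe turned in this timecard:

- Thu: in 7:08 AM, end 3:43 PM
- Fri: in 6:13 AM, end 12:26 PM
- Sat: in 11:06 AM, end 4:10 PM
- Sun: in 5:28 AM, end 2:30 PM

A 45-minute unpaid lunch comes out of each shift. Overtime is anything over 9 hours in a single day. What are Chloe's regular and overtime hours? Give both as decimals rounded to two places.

Regular 25.90 hours, overtime 0.00 hours

Thu: 7:08 AM–3:43 PM = 8 h 35 min; less 45 min break → 7 h 50 min
Fri: 6:13 AM–12:26 PM = 6 h 13 min; less 45 min break → 5 h 28 min
Sat: 11:06 AM–4:10 PM = 5 h 4 min; less 45 min break → 4 h 19 min
Sun: 5:28 AM–2:30 PM = 9 h 2 min; less 45 min break → 8 h 17 min
Thu reg 7 h 50 min / OT 0 h 0 min; Fri reg 5 h 28 min / OT 0 h 0 min; Sat reg 4 h 19 min / OT 0 h 0 min; Sun reg 8 h 17 min / OT 0 h 0 min.
Totals: regular 25 h 54 min, overtime 0 h 0 min.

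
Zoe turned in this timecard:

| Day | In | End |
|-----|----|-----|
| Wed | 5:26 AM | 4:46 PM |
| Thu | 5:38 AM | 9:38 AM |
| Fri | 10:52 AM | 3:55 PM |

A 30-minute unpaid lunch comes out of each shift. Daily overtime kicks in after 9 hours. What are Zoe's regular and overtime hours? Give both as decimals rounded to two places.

Wed: 5:26 AM–4:46 PM = 11 h 20 min; less 30 min break → 10 h 50 min
Thu: 5:38 AM–9:38 AM = 4 h 0 min; less 30 min break → 3 h 30 min
Fri: 10:52 AM–3:55 PM = 5 h 3 min; less 30 min break → 4 h 33 min
Wed reg 9 h 0 min / OT 1 h 50 min; Thu reg 3 h 30 min / OT 0 h 0 min; Fri reg 4 h 33 min / OT 0 h 0 min.
Totals: regular 17 h 3 min, overtime 1 h 50 min.

Regular 17.05 hours, overtime 1.83 hours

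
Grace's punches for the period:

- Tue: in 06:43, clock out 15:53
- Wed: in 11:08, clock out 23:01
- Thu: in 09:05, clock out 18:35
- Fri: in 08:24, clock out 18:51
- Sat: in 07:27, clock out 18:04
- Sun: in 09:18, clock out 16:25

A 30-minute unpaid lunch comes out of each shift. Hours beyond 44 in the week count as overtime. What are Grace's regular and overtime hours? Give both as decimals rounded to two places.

Regular 44.00 hours, overtime 11.73 hours

Tue: 06:43–15:53 = 9 h 10 min; less 30 min break → 8 h 40 min
Wed: 11:08–23:01 = 11 h 53 min; less 30 min break → 11 h 23 min
Thu: 09:05–18:35 = 9 h 30 min; less 30 min break → 9 h 0 min
Fri: 08:24–18:51 = 10 h 27 min; less 30 min break → 9 h 57 min
Sat: 07:27–18:04 = 10 h 37 min; less 30 min break → 10 h 7 min
Sun: 09:18–16:25 = 7 h 7 min; less 30 min break → 6 h 37 min
Total worked: 55 h 44 min = 55.73 h.
Threshold 44 h → overtime 11 h 44 min, regular 44 h 0 min.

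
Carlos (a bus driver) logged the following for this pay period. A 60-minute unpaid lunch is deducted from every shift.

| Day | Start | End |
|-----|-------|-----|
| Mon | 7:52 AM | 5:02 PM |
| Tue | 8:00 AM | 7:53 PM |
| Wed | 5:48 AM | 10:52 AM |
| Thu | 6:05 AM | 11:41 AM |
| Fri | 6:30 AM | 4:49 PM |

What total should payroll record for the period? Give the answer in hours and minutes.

Mon: 7:52 AM–5:02 PM = 9 h 10 min; less 60 min break → 8 h 10 min
Tue: 8:00 AM–7:53 PM = 11 h 53 min; less 60 min break → 10 h 53 min
Wed: 5:48 AM–10:52 AM = 5 h 4 min; less 60 min break → 4 h 4 min
Thu: 6:05 AM–11:41 AM = 5 h 36 min; less 60 min break → 4 h 36 min
Fri: 6:30 AM–4:49 PM = 10 h 19 min; less 60 min break → 9 h 19 min
Total: 8 h 10 min + 10 h 53 min + 4 h 4 min + 4 h 36 min + 9 h 19 min = 37 h 2 min.

37 h 2 min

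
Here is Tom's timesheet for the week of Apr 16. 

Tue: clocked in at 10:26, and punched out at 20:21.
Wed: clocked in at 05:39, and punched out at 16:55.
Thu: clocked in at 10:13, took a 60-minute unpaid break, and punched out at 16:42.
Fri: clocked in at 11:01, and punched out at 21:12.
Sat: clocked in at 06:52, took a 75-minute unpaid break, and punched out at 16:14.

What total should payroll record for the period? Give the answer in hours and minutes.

Tue: 10:26–20:21 = 9 h 55 min
Wed: 05:39–16:55 = 11 h 16 min
Thu: 10:13–16:42 = 6 h 29 min; less 60 min break → 5 h 29 min
Fri: 11:01–21:12 = 10 h 11 min
Sat: 06:52–16:14 = 9 h 22 min; less 75 min break → 8 h 7 min
Total: 9 h 55 min + 11 h 16 min + 5 h 29 min + 10 h 11 min + 8 h 7 min = 44 h 58 min.

44 h 58 min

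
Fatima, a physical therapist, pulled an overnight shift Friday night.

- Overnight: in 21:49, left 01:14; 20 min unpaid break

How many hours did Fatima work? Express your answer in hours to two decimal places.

Overnight: 21:49 → midnight = 2 h 11 min; midnight → 01:14 = 1 h 14 min; span 3 h 25 min; less 20 min break → 3 h 5 min

3.08 hours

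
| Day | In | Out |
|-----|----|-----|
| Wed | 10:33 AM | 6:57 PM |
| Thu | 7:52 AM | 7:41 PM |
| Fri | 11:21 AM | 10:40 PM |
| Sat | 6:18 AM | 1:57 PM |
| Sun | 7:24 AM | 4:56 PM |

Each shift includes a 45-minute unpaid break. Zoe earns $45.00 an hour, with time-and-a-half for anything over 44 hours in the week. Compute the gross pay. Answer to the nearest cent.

Wed: 10:33 AM–6:57 PM = 8 h 24 min; less 45 min break → 7 h 39 min
Thu: 7:52 AM–7:41 PM = 11 h 49 min; less 45 min break → 11 h 4 min
Fri: 11:21 AM–10:40 PM = 11 h 19 min; less 45 min break → 10 h 34 min
Sat: 6:18 AM–1:57 PM = 7 h 39 min; less 45 min break → 6 h 54 min
Sun: 7:24 AM–4:56 PM = 9 h 32 min; less 45 min break → 8 h 47 min
Total worked: 44 h 58 min = 2698 min.
Regular 44 h 0 min = 2640 min at $45.00/h; overtime 0 h 58 min = 58 min at $67.50/h.
Pay = (2640 × $45.00 + 58 × $67.50) ÷ 60 = $2045.25.

$2045.25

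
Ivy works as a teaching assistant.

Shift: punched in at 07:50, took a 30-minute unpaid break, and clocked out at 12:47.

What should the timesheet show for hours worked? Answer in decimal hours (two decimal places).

4.45 hours

Shift: 07:50–12:47 = 4 h 57 min; less 30 min break → 4 h 27 min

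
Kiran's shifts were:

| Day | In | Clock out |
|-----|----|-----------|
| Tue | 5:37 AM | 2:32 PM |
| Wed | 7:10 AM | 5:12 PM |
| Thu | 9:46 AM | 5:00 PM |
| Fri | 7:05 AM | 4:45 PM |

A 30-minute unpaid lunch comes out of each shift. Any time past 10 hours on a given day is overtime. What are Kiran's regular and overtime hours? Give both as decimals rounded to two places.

Regular 33.85 hours, overtime 0.00 hours

Tue: 5:37 AM–2:32 PM = 8 h 55 min; less 30 min break → 8 h 25 min
Wed: 7:10 AM–5:12 PM = 10 h 2 min; less 30 min break → 9 h 32 min
Thu: 9:46 AM–5:00 PM = 7 h 14 min; less 30 min break → 6 h 44 min
Fri: 7:05 AM–4:45 PM = 9 h 40 min; less 30 min break → 9 h 10 min
Tue reg 8 h 25 min / OT 0 h 0 min; Wed reg 9 h 32 min / OT 0 h 0 min; Thu reg 6 h 44 min / OT 0 h 0 min; Fri reg 9 h 10 min / OT 0 h 0 min.
Totals: regular 33 h 51 min, overtime 0 h 0 min.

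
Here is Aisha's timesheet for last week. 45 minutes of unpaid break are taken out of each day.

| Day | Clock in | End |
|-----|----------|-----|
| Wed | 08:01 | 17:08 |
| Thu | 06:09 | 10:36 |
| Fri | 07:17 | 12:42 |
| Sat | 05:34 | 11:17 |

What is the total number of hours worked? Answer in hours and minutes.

21 h 42 min

Wed: 08:01–17:08 = 9 h 7 min; less 45 min break → 8 h 22 min
Thu: 06:09–10:36 = 4 h 27 min; less 45 min break → 3 h 42 min
Fri: 07:17–12:42 = 5 h 25 min; less 45 min break → 4 h 40 min
Sat: 05:34–11:17 = 5 h 43 min; less 45 min break → 4 h 58 min
Total: 8 h 22 min + 3 h 42 min + 4 h 40 min + 4 h 58 min = 21 h 42 min.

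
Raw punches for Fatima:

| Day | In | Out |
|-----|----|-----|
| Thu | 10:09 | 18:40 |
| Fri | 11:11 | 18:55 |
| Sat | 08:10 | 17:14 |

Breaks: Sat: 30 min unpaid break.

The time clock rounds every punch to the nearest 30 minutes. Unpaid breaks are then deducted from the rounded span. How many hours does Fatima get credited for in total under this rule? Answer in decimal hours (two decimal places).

Thu: in 10:09→10:00, out 18:40→18:30; 8 h 30 min
Fri: in 11:11→11:00, out 18:55→19:00; 8 h 0 min
Sat: in 08:10→08:00, out 17:14→17:00; 9 h 0 min − 30 min = 8 h 30 min
Total credited: 25 h 0 min.

25.00 hours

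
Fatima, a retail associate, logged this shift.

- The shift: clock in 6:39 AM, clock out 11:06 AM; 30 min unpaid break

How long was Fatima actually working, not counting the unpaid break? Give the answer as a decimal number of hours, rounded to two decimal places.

3.95 hours

The shift: 6:39 AM–11:06 AM = 4 h 27 min; less 30 min break → 3 h 57 min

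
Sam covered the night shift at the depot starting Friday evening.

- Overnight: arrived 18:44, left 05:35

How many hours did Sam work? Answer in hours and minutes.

10 h 51 min

Overnight: 18:44 → midnight = 5 h 16 min; midnight → 05:35 = 5 h 35 min; span 10 h 51 min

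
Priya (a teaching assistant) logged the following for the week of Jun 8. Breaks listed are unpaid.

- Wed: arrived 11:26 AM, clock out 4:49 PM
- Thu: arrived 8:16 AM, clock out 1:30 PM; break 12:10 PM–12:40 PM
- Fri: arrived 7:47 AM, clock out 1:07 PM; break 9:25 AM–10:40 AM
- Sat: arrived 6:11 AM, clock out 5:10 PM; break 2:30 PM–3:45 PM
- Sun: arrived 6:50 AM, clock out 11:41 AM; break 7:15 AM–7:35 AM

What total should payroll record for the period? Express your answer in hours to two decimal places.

28.45 hours

Wed: 11:26 AM–4:49 PM = 5 h 23 min
Thu: 8:16 AM–1:30 PM = 5 h 14 min; less 30 min break → 4 h 44 min
Fri: 7:47 AM–1:07 PM = 5 h 20 min; less 75 min break → 4 h 5 min
Sat: 6:11 AM–5:10 PM = 10 h 59 min; less 75 min break → 9 h 44 min
Sun: 6:50 AM–11:41 AM = 4 h 51 min; less 20 min break → 4 h 31 min
Total: 5 h 23 min + 4 h 44 min + 4 h 5 min + 9 h 44 min + 4 h 31 min = 28 h 27 min.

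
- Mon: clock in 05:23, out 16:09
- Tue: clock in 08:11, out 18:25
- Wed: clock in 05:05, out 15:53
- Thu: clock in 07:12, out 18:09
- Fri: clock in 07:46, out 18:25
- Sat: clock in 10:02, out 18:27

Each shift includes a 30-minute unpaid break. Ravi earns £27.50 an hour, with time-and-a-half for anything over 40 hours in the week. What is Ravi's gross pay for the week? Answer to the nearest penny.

£1876.19

Mon: 05:23–16:09 = 10 h 46 min; less 30 min break → 10 h 16 min
Tue: 08:11–18:25 = 10 h 14 min; less 30 min break → 9 h 44 min
Wed: 05:05–15:53 = 10 h 48 min; less 30 min break → 10 h 18 min
Thu: 07:12–18:09 = 10 h 57 min; less 30 min break → 10 h 27 min
Fri: 07:46–18:25 = 10 h 39 min; less 30 min break → 10 h 9 min
Sat: 10:02–18:27 = 8 h 25 min; less 30 min break → 7 h 55 min
Total worked: 58 h 49 min = 3529 min.
Regular 40 h 0 min = 2400 min at £27.50/h; overtime 18 h 49 min = 1129 min at £41.25/h.
Pay = (2400 × £27.50 + 1129 × £41.25) ÷ 60 = £1876.19.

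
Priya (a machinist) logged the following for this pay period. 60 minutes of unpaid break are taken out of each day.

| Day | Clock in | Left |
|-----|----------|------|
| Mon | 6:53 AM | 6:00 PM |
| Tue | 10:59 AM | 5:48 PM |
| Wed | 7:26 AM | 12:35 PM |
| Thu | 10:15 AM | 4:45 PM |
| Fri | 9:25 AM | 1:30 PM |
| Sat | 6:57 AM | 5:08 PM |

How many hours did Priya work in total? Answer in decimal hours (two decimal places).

Mon: 6:53 AM–6:00 PM = 11 h 7 min; less 60 min break → 10 h 7 min
Tue: 10:59 AM–5:48 PM = 6 h 49 min; less 60 min break → 5 h 49 min
Wed: 7:26 AM–12:35 PM = 5 h 9 min; less 60 min break → 4 h 9 min
Thu: 10:15 AM–4:45 PM = 6 h 30 min; less 60 min break → 5 h 30 min
Fri: 9:25 AM–1:30 PM = 4 h 5 min; less 60 min break → 3 h 5 min
Sat: 6:57 AM–5:08 PM = 10 h 11 min; less 60 min break → 9 h 11 min
Total: 10 h 7 min + 5 h 49 min + 4 h 9 min + 5 h 30 min + 3 h 5 min + 9 h 11 min = 37 h 51 min.

37.85 hours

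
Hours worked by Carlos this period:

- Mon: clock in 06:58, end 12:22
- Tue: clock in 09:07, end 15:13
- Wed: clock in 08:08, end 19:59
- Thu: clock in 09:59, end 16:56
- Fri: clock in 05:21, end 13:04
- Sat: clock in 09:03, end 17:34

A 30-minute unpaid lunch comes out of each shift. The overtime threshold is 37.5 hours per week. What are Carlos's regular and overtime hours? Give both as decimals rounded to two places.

Mon: 06:58–12:22 = 5 h 24 min; less 30 min break → 4 h 54 min
Tue: 09:07–15:13 = 6 h 6 min; less 30 min break → 5 h 36 min
Wed: 08:08–19:59 = 11 h 51 min; less 30 min break → 11 h 21 min
Thu: 09:59–16:56 = 6 h 57 min; less 30 min break → 6 h 27 min
Fri: 05:21–13:04 = 7 h 43 min; less 30 min break → 7 h 13 min
Sat: 09:03–17:34 = 8 h 31 min; less 30 min break → 8 h 1 min
Total worked: 43 h 32 min = 43.53 h.
Threshold 37.5 h → overtime 6 h 2 min, regular 37 h 30 min.

Regular 37.50 hours, overtime 6.03 hours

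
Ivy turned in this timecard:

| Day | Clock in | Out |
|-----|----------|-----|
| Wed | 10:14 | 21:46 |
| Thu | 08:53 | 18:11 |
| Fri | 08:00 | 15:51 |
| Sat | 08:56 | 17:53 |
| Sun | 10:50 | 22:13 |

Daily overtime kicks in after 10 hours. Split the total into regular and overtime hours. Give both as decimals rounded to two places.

Wed: 10:14–21:46 = 11 h 32 min
Thu: 08:53–18:11 = 9 h 18 min
Fri: 08:00–15:51 = 7 h 51 min
Sat: 08:56–17:53 = 8 h 57 min
Sun: 10:50–22:13 = 11 h 23 min
Wed reg 10 h 0 min / OT 1 h 32 min; Thu reg 9 h 18 min / OT 0 h 0 min; Fri reg 7 h 51 min / OT 0 h 0 min; Sat reg 8 h 57 min / OT 0 h 0 min; Sun reg 10 h 0 min / OT 1 h 23 min.
Totals: regular 46 h 6 min, overtime 2 h 55 min.

Regular 46.10 hours, overtime 2.92 hours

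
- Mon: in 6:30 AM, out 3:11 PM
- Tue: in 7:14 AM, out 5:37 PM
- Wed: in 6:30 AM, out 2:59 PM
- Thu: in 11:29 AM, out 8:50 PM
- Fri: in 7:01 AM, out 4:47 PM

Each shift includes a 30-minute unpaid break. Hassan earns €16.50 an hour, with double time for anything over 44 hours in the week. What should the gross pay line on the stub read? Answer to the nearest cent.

Mon: 6:30 AM–3:11 PM = 8 h 41 min; less 30 min break → 8 h 11 min
Tue: 7:14 AM–5:37 PM = 10 h 23 min; less 30 min break → 9 h 53 min
Wed: 6:30 AM–2:59 PM = 8 h 29 min; less 30 min break → 7 h 59 min
Thu: 11:29 AM–8:50 PM = 9 h 21 min; less 30 min break → 8 h 51 min
Fri: 7:01 AM–4:47 PM = 9 h 46 min; less 30 min break → 9 h 16 min
Total worked: 44 h 10 min = 2650 min.
Regular 44 h 0 min = 2640 min at €16.50/h; overtime 0 h 10 min = 10 min at €33.00/h.
Pay = (2640 × €16.50 + 10 × €33.00) ÷ 60 = €731.50.

€731.50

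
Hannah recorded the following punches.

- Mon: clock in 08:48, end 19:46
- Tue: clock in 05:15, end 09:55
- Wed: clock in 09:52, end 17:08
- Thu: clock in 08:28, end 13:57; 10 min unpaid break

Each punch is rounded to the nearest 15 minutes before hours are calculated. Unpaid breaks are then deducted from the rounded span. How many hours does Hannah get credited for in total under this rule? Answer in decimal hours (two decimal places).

Mon: in 08:48→08:45, out 19:46→19:45; 11 h 0 min
Tue: in 05:15→05:15, out 09:55→10:00; 4 h 45 min
Wed: in 09:52→09:45, out 17:08→17:15; 7 h 30 min
Thu: in 08:28→08:30, out 13:57→14:00; 5 h 30 min − 10 min = 5 h 20 min
Total credited: 28 h 35 min.

28.58 hours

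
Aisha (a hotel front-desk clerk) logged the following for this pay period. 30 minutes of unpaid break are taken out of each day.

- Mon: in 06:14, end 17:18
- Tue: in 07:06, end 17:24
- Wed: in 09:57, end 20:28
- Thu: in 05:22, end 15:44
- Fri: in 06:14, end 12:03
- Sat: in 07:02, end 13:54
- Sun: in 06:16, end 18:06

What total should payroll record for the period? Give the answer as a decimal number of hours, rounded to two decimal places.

63.27 hours

Mon: 06:14–17:18 = 11 h 4 min; less 30 min break → 10 h 34 min
Tue: 07:06–17:24 = 10 h 18 min; less 30 min break → 9 h 48 min
Wed: 09:57–20:28 = 10 h 31 min; less 30 min break → 10 h 1 min
Thu: 05:22–15:44 = 10 h 22 min; less 30 min break → 9 h 52 min
Fri: 06:14–12:03 = 5 h 49 min; less 30 min break → 5 h 19 min
Sat: 07:02–13:54 = 6 h 52 min; less 30 min break → 6 h 22 min
Sun: 06:16–18:06 = 11 h 50 min; less 30 min break → 11 h 20 min
Total: 10 h 34 min + 9 h 48 min + 10 h 1 min + 9 h 52 min + 5 h 19 min + 6 h 22 min + 11 h 20 min = 63 h 16 min.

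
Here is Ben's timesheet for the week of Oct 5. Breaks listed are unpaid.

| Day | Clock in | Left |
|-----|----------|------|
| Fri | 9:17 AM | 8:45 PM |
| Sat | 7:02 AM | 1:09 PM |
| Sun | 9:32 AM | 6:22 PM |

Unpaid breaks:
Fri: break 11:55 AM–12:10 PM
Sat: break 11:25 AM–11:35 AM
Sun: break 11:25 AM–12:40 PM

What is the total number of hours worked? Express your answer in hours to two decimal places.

24.75 hours

Fri: 9:17 AM–8:45 PM = 11 h 28 min; less 15 min break → 11 h 13 min
Sat: 7:02 AM–1:09 PM = 6 h 7 min; less 10 min break → 5 h 57 min
Sun: 9:32 AM–6:22 PM = 8 h 50 min; less 75 min break → 7 h 35 min
Total: 11 h 13 min + 5 h 57 min + 7 h 35 min = 24 h 45 min.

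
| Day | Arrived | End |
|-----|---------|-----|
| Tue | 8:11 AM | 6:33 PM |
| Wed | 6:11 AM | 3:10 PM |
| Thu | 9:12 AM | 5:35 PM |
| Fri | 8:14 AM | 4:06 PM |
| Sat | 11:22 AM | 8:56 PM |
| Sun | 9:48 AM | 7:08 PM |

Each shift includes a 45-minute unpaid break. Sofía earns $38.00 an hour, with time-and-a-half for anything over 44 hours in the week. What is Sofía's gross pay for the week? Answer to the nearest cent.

Tue: 8:11 AM–6:33 PM = 10 h 22 min; less 45 min break → 9 h 37 min
Wed: 6:11 AM–3:10 PM = 8 h 59 min; less 45 min break → 8 h 14 min
Thu: 9:12 AM–5:35 PM = 8 h 23 min; less 45 min break → 7 h 38 min
Fri: 8:14 AM–4:06 PM = 7 h 52 min; less 45 min break → 7 h 7 min
Sat: 11:22 AM–8:56 PM = 9 h 34 min; less 45 min break → 8 h 49 min
Sun: 9:48 AM–7:08 PM = 9 h 20 min; less 45 min break → 8 h 35 min
Total worked: 50 h 0 min = 3000 min.
Regular 44 h 0 min = 2640 min at $38.00/h; overtime 6 h 0 min = 360 min at $57.00/h.
Pay = (2640 × $38.00 + 360 × $57.00) ÷ 60 = $2014.00.

$2014.00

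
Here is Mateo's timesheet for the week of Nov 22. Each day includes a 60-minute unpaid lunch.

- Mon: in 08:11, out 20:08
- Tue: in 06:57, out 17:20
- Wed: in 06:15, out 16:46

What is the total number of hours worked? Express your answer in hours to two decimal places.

Mon: 08:11–20:08 = 11 h 57 min; less 60 min break → 10 h 57 min
Tue: 06:57–17:20 = 10 h 23 min; less 60 min break → 9 h 23 min
Wed: 06:15–16:46 = 10 h 31 min; less 60 min break → 9 h 31 min
Total: 10 h 57 min + 9 h 23 min + 9 h 31 min = 29 h 51 min.

29.85 hours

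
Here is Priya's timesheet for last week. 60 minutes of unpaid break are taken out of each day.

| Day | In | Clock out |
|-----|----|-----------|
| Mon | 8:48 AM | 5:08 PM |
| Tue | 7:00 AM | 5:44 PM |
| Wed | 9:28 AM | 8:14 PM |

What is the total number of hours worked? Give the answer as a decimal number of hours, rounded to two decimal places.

26.83 hours

Mon: 8:48 AM–5:08 PM = 8 h 20 min; less 60 min break → 7 h 20 min
Tue: 7:00 AM–5:44 PM = 10 h 44 min; less 60 min break → 9 h 44 min
Wed: 9:28 AM–8:14 PM = 10 h 46 min; less 60 min break → 9 h 46 min
Total: 7 h 20 min + 9 h 44 min + 9 h 46 min = 26 h 50 min.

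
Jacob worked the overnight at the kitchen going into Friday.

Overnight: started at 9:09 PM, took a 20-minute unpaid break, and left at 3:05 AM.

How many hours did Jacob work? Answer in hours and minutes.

5 h 36 min

Overnight: 9:09 PM → midnight = 2 h 51 min; midnight → 3:05 AM = 3 h 5 min; span 5 h 56 min; less 20 min break → 5 h 36 min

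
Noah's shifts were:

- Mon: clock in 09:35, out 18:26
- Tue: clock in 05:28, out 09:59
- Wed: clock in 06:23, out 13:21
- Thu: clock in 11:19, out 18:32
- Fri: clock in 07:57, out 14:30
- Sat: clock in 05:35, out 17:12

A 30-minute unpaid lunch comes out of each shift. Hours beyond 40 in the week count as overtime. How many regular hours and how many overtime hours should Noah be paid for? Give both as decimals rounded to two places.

Regular 40.00 hours, overtime 2.72 hours

Mon: 09:35–18:26 = 8 h 51 min; less 30 min break → 8 h 21 min
Tue: 05:28–09:59 = 4 h 31 min; less 30 min break → 4 h 1 min
Wed: 06:23–13:21 = 6 h 58 min; less 30 min break → 6 h 28 min
Thu: 11:19–18:32 = 7 h 13 min; less 30 min break → 6 h 43 min
Fri: 07:57–14:30 = 6 h 33 min; less 30 min break → 6 h 3 min
Sat: 05:35–17:12 = 11 h 37 min; less 30 min break → 11 h 7 min
Total worked: 42 h 43 min = 42.72 h.
Threshold 40 h → overtime 2 h 43 min, regular 40 h 0 min.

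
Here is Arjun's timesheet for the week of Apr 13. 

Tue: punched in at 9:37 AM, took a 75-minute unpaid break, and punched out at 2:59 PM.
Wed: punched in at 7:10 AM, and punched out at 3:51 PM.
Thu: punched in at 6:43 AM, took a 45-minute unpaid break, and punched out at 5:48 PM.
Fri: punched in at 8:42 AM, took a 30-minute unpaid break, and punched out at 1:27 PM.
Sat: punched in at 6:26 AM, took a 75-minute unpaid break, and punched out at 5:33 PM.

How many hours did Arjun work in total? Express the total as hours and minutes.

Tue: 9:37 AM–2:59 PM = 5 h 22 min; less 75 min break → 4 h 7 min
Wed: 7:10 AM–3:51 PM = 8 h 41 min
Thu: 6:43 AM–5:48 PM = 11 h 5 min; less 45 min break → 10 h 20 min
Fri: 8:42 AM–1:27 PM = 4 h 45 min; less 30 min break → 4 h 15 min
Sat: 6:26 AM–5:33 PM = 11 h 7 min; less 75 min break → 9 h 52 min
Total: 4 h 7 min + 8 h 41 min + 10 h 20 min + 4 h 15 min + 9 h 52 min = 37 h 15 min.

37 h 15 min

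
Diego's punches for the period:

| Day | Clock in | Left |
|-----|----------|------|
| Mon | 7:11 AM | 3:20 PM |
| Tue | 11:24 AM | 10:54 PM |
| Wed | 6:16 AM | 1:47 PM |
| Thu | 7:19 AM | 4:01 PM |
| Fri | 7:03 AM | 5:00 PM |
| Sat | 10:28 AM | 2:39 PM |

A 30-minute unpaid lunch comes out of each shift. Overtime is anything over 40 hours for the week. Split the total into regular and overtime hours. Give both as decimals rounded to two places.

Mon: 7:11 AM–3:20 PM = 8 h 9 min; less 30 min break → 7 h 39 min
Tue: 11:24 AM–10:54 PM = 11 h 30 min; less 30 min break → 11 h 0 min
Wed: 6:16 AM–1:47 PM = 7 h 31 min; less 30 min break → 7 h 1 min
Thu: 7:19 AM–4:01 PM = 8 h 42 min; less 30 min break → 8 h 12 min
Fri: 7:03 AM–5:00 PM = 9 h 57 min; less 30 min break → 9 h 27 min
Sat: 10:28 AM–2:39 PM = 4 h 11 min; less 30 min break → 3 h 41 min
Total worked: 47 h 0 min = 47.00 h.
Threshold 40 h → overtime 7 h 0 min, regular 40 h 0 min.

Regular 40.00 hours, overtime 7.00 hours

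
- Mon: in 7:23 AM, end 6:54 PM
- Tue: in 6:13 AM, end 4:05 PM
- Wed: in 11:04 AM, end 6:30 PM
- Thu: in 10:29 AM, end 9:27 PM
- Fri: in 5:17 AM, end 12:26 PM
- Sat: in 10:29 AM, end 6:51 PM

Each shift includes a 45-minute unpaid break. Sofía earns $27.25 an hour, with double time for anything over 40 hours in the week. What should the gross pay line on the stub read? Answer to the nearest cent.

Mon: 7:23 AM–6:54 PM = 11 h 31 min; less 45 min break → 10 h 46 min
Tue: 6:13 AM–4:05 PM = 9 h 52 min; less 45 min break → 9 h 7 min
Wed: 11:04 AM–6:30 PM = 7 h 26 min; less 45 min break → 6 h 41 min
Thu: 10:29 AM–9:27 PM = 10 h 58 min; less 45 min break → 10 h 13 min
Fri: 5:17 AM–12:26 PM = 7 h 9 min; less 45 min break → 6 h 24 min
Sat: 10:29 AM–6:51 PM = 8 h 22 min; less 45 min break → 7 h 37 min
Total worked: 50 h 48 min = 3048 min.
Regular 40 h 0 min = 2400 min at $27.25/h; overtime 10 h 48 min = 648 min at $54.50/h.
Pay = (2400 × $27.25 + 648 × $54.50) ÷ 60 = $1678.60.

$1678.60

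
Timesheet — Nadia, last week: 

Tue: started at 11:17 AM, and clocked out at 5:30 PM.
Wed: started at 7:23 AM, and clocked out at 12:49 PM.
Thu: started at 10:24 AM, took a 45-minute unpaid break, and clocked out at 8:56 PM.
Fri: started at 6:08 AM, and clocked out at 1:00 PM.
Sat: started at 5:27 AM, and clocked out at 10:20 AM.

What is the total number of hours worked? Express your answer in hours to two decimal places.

Tue: 11:17 AM–5:30 PM = 6 h 13 min
Wed: 7:23 AM–12:49 PM = 5 h 26 min
Thu: 10:24 AM–8:56 PM = 10 h 32 min; less 45 min break → 9 h 47 min
Fri: 6:08 AM–1:00 PM = 6 h 52 min
Sat: 5:27 AM–10:20 AM = 4 h 53 min
Total: 6 h 13 min + 5 h 26 min + 9 h 47 min + 6 h 52 min + 4 h 53 min = 33 h 11 min.

33.18 hours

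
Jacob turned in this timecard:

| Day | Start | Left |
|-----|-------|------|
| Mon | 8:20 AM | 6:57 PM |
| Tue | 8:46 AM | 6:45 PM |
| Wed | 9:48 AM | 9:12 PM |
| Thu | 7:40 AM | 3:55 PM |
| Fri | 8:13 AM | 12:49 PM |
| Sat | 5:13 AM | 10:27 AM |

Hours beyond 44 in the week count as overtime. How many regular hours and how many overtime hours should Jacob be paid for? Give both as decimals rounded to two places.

Mon: 8:20 AM–6:57 PM = 10 h 37 min
Tue: 8:46 AM–6:45 PM = 9 h 59 min
Wed: 9:48 AM–9:12 PM = 11 h 24 min
Thu: 7:40 AM–3:55 PM = 8 h 15 min
Fri: 8:13 AM–12:49 PM = 4 h 36 min
Sat: 5:13 AM–10:27 AM = 5 h 14 min
Total worked: 50 h 5 min = 50.08 h.
Threshold 44 h → overtime 6 h 5 min, regular 44 h 0 min.

Regular 44.00 hours, overtime 6.08 hours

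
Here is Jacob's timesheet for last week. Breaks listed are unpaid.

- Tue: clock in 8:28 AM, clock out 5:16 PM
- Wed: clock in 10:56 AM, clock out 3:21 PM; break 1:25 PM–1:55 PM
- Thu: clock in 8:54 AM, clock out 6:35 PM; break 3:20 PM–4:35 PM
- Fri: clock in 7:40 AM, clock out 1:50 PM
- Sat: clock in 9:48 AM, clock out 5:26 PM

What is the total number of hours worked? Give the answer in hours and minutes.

34 h 57 min

Tue: 8:28 AM–5:16 PM = 8 h 48 min
Wed: 10:56 AM–3:21 PM = 4 h 25 min; less 30 min break → 3 h 55 min
Thu: 8:54 AM–6:35 PM = 9 h 41 min; less 75 min break → 8 h 26 min
Fri: 7:40 AM–1:50 PM = 6 h 10 min
Sat: 9:48 AM–5:26 PM = 7 h 38 min
Total: 8 h 48 min + 3 h 55 min + 8 h 26 min + 6 h 10 min + 7 h 38 min = 34 h 57 min.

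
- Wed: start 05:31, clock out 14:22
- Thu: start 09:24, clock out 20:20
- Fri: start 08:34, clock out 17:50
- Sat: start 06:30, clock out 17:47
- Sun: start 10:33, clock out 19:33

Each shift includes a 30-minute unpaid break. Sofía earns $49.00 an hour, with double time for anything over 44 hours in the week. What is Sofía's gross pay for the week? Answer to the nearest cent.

Wed: 05:31–14:22 = 8 h 51 min; less 30 min break → 8 h 21 min
Thu: 09:24–20:20 = 10 h 56 min; less 30 min break → 10 h 26 min
Fri: 08:34–17:50 = 9 h 16 min; less 30 min break → 8 h 46 min
Sat: 06:30–17:47 = 11 h 17 min; less 30 min break → 10 h 47 min
Sun: 10:33–19:33 = 9 h 0 min; less 30 min break → 8 h 30 min
Total worked: 46 h 50 min = 2810 min.
Regular 44 h 0 min = 2640 min at $49.00/h; overtime 2 h 50 min = 170 min at $98.00/h.
Pay = (2640 × $49.00 + 170 × $98.00) ÷ 60 = $2433.67.

$2433.67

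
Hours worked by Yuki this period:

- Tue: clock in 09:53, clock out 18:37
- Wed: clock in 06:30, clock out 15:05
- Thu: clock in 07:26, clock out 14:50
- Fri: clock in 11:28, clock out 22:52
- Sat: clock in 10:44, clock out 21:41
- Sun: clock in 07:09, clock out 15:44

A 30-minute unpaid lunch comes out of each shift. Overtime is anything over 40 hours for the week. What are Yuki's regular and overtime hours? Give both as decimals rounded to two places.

Tue: 09:53–18:37 = 8 h 44 min; less 30 min break → 8 h 14 min
Wed: 06:30–15:05 = 8 h 35 min; less 30 min break → 8 h 5 min
Thu: 07:26–14:50 = 7 h 24 min; less 30 min break → 6 h 54 min
Fri: 11:28–22:52 = 11 h 24 min; less 30 min break → 10 h 54 min
Sat: 10:44–21:41 = 10 h 57 min; less 30 min break → 10 h 27 min
Sun: 07:09–15:44 = 8 h 35 min; less 30 min break → 8 h 5 min
Total worked: 52 h 39 min = 52.65 h.
Threshold 40 h → overtime 12 h 39 min, regular 40 h 0 min.

Regular 40.00 hours, overtime 12.65 hours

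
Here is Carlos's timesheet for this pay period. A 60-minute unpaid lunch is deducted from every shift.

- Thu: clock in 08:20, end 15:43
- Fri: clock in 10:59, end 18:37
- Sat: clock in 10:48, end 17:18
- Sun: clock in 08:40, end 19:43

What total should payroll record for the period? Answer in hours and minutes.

Thu: 08:20–15:43 = 7 h 23 min; less 60 min break → 6 h 23 min
Fri: 10:59–18:37 = 7 h 38 min; less 60 min break → 6 h 38 min
Sat: 10:48–17:18 = 6 h 30 min; less 60 min break → 5 h 30 min
Sun: 08:40–19:43 = 11 h 3 min; less 60 min break → 10 h 3 min
Total: 6 h 23 min + 6 h 38 min + 5 h 30 min + 10 h 3 min = 28 h 34 min.

28 h 34 min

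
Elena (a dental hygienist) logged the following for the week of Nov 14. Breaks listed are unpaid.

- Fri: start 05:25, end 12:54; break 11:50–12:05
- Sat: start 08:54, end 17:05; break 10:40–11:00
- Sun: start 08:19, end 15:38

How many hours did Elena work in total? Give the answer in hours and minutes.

Fri: 05:25–12:54 = 7 h 29 min; less 15 min break → 7 h 14 min
Sat: 08:54–17:05 = 8 h 11 min; less 20 min break → 7 h 51 min
Sun: 08:19–15:38 = 7 h 19 min
Total: 7 h 14 min + 7 h 51 min + 7 h 19 min = 22 h 24 min.

22 h 24 min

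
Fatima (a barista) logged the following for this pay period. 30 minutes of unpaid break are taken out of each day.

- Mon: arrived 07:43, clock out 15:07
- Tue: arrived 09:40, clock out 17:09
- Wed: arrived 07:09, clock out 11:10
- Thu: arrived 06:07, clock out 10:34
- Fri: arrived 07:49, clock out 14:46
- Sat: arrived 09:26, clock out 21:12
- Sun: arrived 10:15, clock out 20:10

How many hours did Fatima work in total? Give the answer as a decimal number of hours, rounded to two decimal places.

Mon: 07:43–15:07 = 7 h 24 min; less 30 min break → 6 h 54 min
Tue: 09:40–17:09 = 7 h 29 min; less 30 min break → 6 h 59 min
Wed: 07:09–11:10 = 4 h 1 min; less 30 min break → 3 h 31 min
Thu: 06:07–10:34 = 4 h 27 min; less 30 min break → 3 h 57 min
Fri: 07:49–14:46 = 6 h 57 min; less 30 min break → 6 h 27 min
Sat: 09:26–21:12 = 11 h 46 min; less 30 min break → 11 h 16 min
Sun: 10:15–20:10 = 9 h 55 min; less 30 min break → 9 h 25 min
Total: 6 h 54 min + 6 h 59 min + 3 h 31 min + 3 h 57 min + 6 h 27 min + 11 h 16 min + 9 h 25 min = 48 h 29 min.

48.48 hours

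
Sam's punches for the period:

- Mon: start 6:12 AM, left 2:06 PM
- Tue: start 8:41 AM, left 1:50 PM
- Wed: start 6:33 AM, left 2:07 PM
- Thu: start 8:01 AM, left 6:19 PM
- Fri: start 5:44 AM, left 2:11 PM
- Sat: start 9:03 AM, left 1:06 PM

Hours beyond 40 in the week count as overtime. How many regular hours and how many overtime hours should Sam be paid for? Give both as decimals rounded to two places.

Regular 40.00 hours, overtime 3.42 hours

Mon: 6:12 AM–2:06 PM = 7 h 54 min
Tue: 8:41 AM–1:50 PM = 5 h 9 min
Wed: 6:33 AM–2:07 PM = 7 h 34 min
Thu: 8:01 AM–6:19 PM = 10 h 18 min
Fri: 5:44 AM–2:11 PM = 8 h 27 min
Sat: 9:03 AM–1:06 PM = 4 h 3 min
Total worked: 43 h 25 min = 43.42 h.
Threshold 40 h → overtime 3 h 25 min, regular 40 h 0 min.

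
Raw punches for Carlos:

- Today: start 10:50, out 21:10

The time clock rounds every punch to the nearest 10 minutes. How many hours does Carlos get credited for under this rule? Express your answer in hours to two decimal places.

10.33 hours

Today: in 10:50→10:50, out 21:10→21:10; 10 h 20 min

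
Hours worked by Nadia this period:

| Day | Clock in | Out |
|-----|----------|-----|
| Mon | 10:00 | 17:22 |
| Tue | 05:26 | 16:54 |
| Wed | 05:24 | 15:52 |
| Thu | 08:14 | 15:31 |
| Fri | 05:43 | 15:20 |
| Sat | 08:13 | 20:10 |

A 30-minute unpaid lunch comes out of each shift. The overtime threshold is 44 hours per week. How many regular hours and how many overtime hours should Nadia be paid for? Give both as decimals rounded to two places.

Regular 44.00 hours, overtime 11.15 hours

Mon: 10:00–17:22 = 7 h 22 min; less 30 min break → 6 h 52 min
Tue: 05:26–16:54 = 11 h 28 min; less 30 min break → 10 h 58 min
Wed: 05:24–15:52 = 10 h 28 min; less 30 min break → 9 h 58 min
Thu: 08:14–15:31 = 7 h 17 min; less 30 min break → 6 h 47 min
Fri: 05:43–15:20 = 9 h 37 min; less 30 min break → 9 h 7 min
Sat: 08:13–20:10 = 11 h 57 min; less 30 min break → 11 h 27 min
Total worked: 55 h 9 min = 55.15 h.
Threshold 44 h → overtime 11 h 9 min, regular 44 h 0 min.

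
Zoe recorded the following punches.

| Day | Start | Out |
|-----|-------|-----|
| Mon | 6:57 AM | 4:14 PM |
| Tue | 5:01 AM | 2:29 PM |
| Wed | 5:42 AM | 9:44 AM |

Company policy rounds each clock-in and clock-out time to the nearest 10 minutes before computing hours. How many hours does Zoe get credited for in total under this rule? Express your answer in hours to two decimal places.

22.67 hours

Mon: in 6:57 AM→7:00 AM, out 4:14 PM→4:10 PM; 9 h 10 min
Tue: in 5:01 AM→5:00 AM, out 2:29 PM→2:30 PM; 9 h 30 min
Wed: in 5:42 AM→5:40 AM, out 9:44 AM→9:40 AM; 4 h 0 min
Total credited: 22 h 40 min.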